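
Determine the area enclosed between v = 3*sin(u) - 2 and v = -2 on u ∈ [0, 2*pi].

The difference (3*sin(u) - 2) - (-2) = 3*sin(u) changes sign at u = pi inside [0, 2*pi], so split the integral there.
∫[0,pi] (3*sin(u)) du = 6.
∫[pi,2*pi] (3*sin(u)) du = -6; the area of that piece is 6.
Total area = 6 + 6 = 12.

12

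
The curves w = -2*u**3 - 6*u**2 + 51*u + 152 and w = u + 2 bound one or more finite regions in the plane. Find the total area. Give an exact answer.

1048

Set the curves equal: -2*u**3 - 6*u**2 + 51*u + 152 = u + 2, so -2*u**3 - 6*u**2 + 50*u + 150 = 0, which factors as -2*(u - 5)*(u + 3)*(u + 5) = 0. The curves meet at u = -5, -3, 5.
On [-5, -3], w = u + 2 is on top; that piece has area ∫[-5,-3] (-(-2*u**3 - 6*u**2 + 50*u + 150)) du = 24.
On [-3, 5], w = -2*u**3 - 6*u**2 + 51*u + 152 is on top; that piece has area ∫[-3,5] (-2*u**3 - 6*u**2 + 50*u + 150) du = 1024.
Total enclosed area = 24 + 1024 = 1048.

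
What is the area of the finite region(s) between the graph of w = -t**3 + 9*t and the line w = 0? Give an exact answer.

The curve meets the t-axis where -t**3 + 9*t = 0, i.e. -t*(t - 3)*(t + 3) = 0, at t = -3, 0, 3.
On [-3, 0] the curve lies below the axis; ∫[-3,0] (-t**3 + 9*t) dt = -81/4, giving area 81/4.
On [0, 3] the curve lies above the axis; ∫[0,3] (-t**3 + 9*t) dt = 81/4, giving area 81/4.
Total area = 81/4 + 81/4 = 81/2.

81/2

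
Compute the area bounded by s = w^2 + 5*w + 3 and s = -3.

Both boundary curves give s as a function of w, so integrate with respect to w. Setting them equal: w^2 + 5*w + 6 = 0, i.e. (w + 2)*(w + 3) = 0, so they meet at w = -3, -2.
For w in [-3, -2], s = w^2 + 5*w + 3 is on the left; area = ∫[-3,-2] (-(w^2 + 5*w + 6)) dw = 1/6.

1/6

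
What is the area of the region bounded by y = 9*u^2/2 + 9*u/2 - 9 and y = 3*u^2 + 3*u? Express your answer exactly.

Set the curves equal: 9*u^2/2 + 9*u/2 - 9 = 3*u^2 + 3*u, so 3*u^2/2 + 3*u/2 - 9 = 0, which factors as 3*(u - 2)*(u + 3)/2 = 0. The curves meet at u = -3, 2.
On [-3, 2], y = 3*u^2 + 3*u is on top; that piece has area ∫[-3,2] (-(3*u^2/2 + 3*u/2 - 9)) du = 125/4.

125/4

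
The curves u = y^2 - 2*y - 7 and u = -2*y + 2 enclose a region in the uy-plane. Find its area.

Both boundary curves give u as a function of y, so integrate with respect to y. Setting them equal: y^2 - 9 = 0, i.e. (y - 3)*(y + 3) = 0, so they meet at y = -3, 3.
For y in [-3, 3], u = y^2 - 2*y - 7 is on the left; area = ∫[-3,3] (-(y^2 - 9)) dy = 36.

36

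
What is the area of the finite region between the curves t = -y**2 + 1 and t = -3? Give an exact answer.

Both boundary curves give t as a function of y, so integrate with respect to y. Setting them equal: -y**2 + 4 = 0, i.e. -(y - 2)*(y + 2) = 0, so they meet at y = -2, 2.
For y in [-2, 2], t = -y**2 + 1 is on the right; area = ∫[-2,2] (-y**2 + 4) dy = 32/3.

32/3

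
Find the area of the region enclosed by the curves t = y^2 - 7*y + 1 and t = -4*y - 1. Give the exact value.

Both boundary curves give t as a function of y, so integrate with respect to y. Setting them equal: y^2 - 3*y + 2 = 0, i.e. (y - 2)*(y - 1) = 0, so they meet at y = 1, 2.
For y in [1, 2], t = y^2 - 7*y + 1 is on the left; area = ∫[1,2] (-(y^2 - 3*y + 2)) dy = 1/6.

1/6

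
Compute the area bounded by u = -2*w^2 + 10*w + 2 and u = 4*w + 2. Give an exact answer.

9

Both boundary curves give u as a function of w, so integrate with respect to w. Setting them equal: -2*w^2 + 6*w = 0, i.e. -2*w*(w - 3) = 0, so they meet at w = 0, 3.
For w in [0, 3], u = -2*w^2 + 10*w + 2 is on the right; area = ∫[0,3] (-2*w^2 + 6*w) dw = 9.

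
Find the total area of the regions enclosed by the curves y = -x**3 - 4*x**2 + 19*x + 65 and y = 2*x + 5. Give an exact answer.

Set the curves equal: -x**3 - 4*x**2 + 19*x + 65 = 2*x + 5, so -x**3 - 4*x**2 + 17*x + 60 = 0, which factors as -(x - 4)*(x + 3)*(x + 5) = 0. The curves meet at x = -5, -3, 4.
On [-5, -3], y = 2*x + 5 is on top; that piece has area ∫[-5,-3] (-(-x**3 - 4*x**2 + 17*x + 60)) dx = 32/3.
On [-3, 4], y = -x**3 - 4*x**2 + 19*x + 65 is on top; that piece has area ∫[-3,4] (-x**3 - 4*x**2 + 17*x + 60) dx = 3773/12.
Total enclosed area = 32/3 + 3773/12 = 3901/12.

3901/12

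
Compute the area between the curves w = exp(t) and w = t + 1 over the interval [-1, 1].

On [-1, 1], (exp(t)) - (t + 1) = -t + exp(t) - 1 is ≥ 0 throughout, so the area is a single integral of |-t + exp(t) - 1|.
∫[-1,1] (-t + exp(t) - 1) dt = -2 - exp(-1) + exp(1).

-2 - exp(-1) + exp(1)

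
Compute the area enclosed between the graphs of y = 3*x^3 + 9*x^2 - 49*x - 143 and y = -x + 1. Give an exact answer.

1551/2

Set the curves equal: 3*x^3 + 9*x^2 - 49*x - 143 = -x + 1, so 3*x^3 + 9*x^2 - 48*x - 144 = 0, which factors as 3*(x - 4)*(x + 3)*(x + 4) = 0. The curves meet at x = -4, -3, 4.
On [-4, -3], y = 3*x^3 + 9*x^2 - 49*x - 143 is on top; that piece has area ∫[-4,-3] (3*x^3 + 9*x^2 - 48*x - 144) dx = 15/4.
On [-3, 4], y = -x + 1 is on top; that piece has area ∫[-3,4] (-(3*x^3 + 9*x^2 - 48*x - 144)) dx = 3087/4.
Total enclosed area = 15/4 + 3087/4 = 1551/2.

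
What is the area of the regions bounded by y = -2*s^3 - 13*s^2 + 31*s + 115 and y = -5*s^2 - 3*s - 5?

3901/6

Set the curves equal: -2*s^3 - 13*s^2 + 31*s + 115 = -5*s^2 - 3*s - 5, so -2*s^3 - 8*s^2 + 34*s + 120 = 0, which factors as -2*(s - 4)*(s + 3)*(s + 5) = 0. The curves meet at s = -5, -3, 4.
On [-5, -3], y = -5*s^2 - 3*s - 5 is on top; that piece has area ∫[-5,-3] (-(-2*s^3 - 8*s^2 + 34*s + 120)) ds = 64/3.
On [-3, 4], y = -2*s^3 - 13*s^2 + 31*s + 115 is on top; that piece has area ∫[-3,4] (-2*s^3 - 8*s^2 + 34*s + 120) ds = 3773/6.
Total enclosed area = 64/3 + 3773/6 = 3901/6.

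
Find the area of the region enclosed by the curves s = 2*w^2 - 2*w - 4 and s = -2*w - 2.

8/3

Both boundary curves give s as a function of w, so integrate with respect to w. Setting them equal: 2*w^2 - 2 = 0, i.e. 2*(w - 1)*(w + 1) = 0, so they meet at w = -1, 1.
For w in [-1, 1], s = 2*w^2 - 2*w - 4 is on the left; area = ∫[-1,1] (-(2*w^2 - 2)) dw = 8/3.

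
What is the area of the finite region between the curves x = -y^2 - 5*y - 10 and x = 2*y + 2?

Both boundary curves give x as a function of y, so integrate with respect to y. Setting them equal: -y^2 - 7*y - 12 = 0, i.e. -(y + 3)*(y + 4) = 0, so they meet at y = -4, -3.
For y in [-4, -3], x = -y^2 - 5*y - 10 is on the right; area = ∫[-4,-3] (-y^2 - 7*y - 12) dy = 1/6.

1/6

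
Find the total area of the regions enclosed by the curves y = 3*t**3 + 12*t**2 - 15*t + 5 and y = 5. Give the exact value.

Set the curves equal: 3*t**3 + 12*t**2 - 15*t + 5 = 5, so 3*t**3 + 12*t**2 - 15*t = 0, which factors as 3*t*(t - 1)*(t + 5) = 0. The curves meet at t = -5, 0, 1.
On [-5, 0], y = 3*t**3 + 12*t**2 - 15*t + 5 is on top; that piece has area ∫[-5,0] (3*t**3 + 12*t**2 - 15*t) dt = 875/4.
On [0, 1], y = 5 is on top; that piece has area ∫[0,1] (-(3*t**3 + 12*t**2 - 15*t)) dt = 11/4.
Total enclosed area = 875/4 + 11/4 = 443/2.

443/2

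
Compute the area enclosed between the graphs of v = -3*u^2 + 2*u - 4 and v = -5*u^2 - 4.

1/3

Set the curves equal: -3*u^2 + 2*u - 4 = -5*u^2 - 4, so 2*u^2 + 2*u = 0, which factors as 2*u*(u + 1) = 0. The curves meet at u = -1, 0.
On [-1, 0], v = -5*u^2 - 4 is on top; that piece has area ∫[-1,0] (-(2*u^2 + 2*u)) du = 1/3.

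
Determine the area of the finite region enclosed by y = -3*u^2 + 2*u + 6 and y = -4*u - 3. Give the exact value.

32

Set the curves equal: -3*u^2 + 2*u + 6 = -4*u - 3, so -3*u^2 + 6*u + 9 = 0, which factors as -3*(u - 3)*(u + 1) = 0. The curves meet at u = -1, 3.
On [-1, 3], y = -3*u^2 + 2*u + 6 is on top; that piece has area ∫[-1,3] (-3*u^2 + 6*u + 9) du = 32.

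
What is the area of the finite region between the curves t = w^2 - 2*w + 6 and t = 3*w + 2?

9/2

Both boundary curves give t as a function of w, so integrate with respect to w. Setting them equal: w^2 - 5*w + 4 = 0, i.e. (w - 4)*(w - 1) = 0, so they meet at w = 1, 4.
For w in [1, 4], t = w^2 - 2*w + 6 is on the left; area = ∫[1,4] (-(w^2 - 5*w + 4)) dw = 9/2.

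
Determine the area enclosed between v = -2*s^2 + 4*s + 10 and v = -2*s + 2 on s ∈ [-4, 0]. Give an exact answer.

202/3

The difference (-2*s^2 + 4*s + 10) - (-2*s + 2) = -2*s^2 + 6*s + 8 changes sign at s = -1 inside [-4, 0], so split the integral there.
∫[-4,-1] (-2*s^2 + 6*s + 8) ds = -63; the area of that piece is 63.
∫[-1,0] (-2*s^2 + 6*s + 8) ds = 13/3.
Total area = 63 + 13/3 = 202/3.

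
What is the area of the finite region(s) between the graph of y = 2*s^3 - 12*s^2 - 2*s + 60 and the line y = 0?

The curve meets the s-axis where 2*s^3 - 12*s^2 - 2*s + 60 = 0, i.e. 2*(s - 5)*(s - 3)*(s + 2) = 0, at s = -2, 3, 5.
On [-2, 3] the curve lies above the axis; ∫[-2,3] (2*s^3 - 12*s^2 - 2*s + 60) ds = 375/2, giving area 375/2.
On [3, 5] the curve lies below the axis; ∫[3,5] (2*s^3 - 12*s^2 - 2*s + 60) ds = -16, giving area 16.
Total area = 375/2 + 16 = 407/2.

407/2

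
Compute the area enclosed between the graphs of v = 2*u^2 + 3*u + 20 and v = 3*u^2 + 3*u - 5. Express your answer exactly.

Set the curves equal: 2*u^2 + 3*u + 20 = 3*u^2 + 3*u - 5, so -u^2 + 25 = 0, which factors as -(u - 5)*(u + 5) = 0. The curves meet at u = -5, 5.
On [-5, 5], v = 2*u^2 + 3*u + 20 is on top; that piece has area ∫[-5,5] (-u^2 + 25) du = 500/3.

500/3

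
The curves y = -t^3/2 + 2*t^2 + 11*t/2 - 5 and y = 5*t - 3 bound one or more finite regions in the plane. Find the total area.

Set the curves equal: -t^3/2 + 2*t^2 + 11*t/2 - 5 = 5*t - 3, so -t^3/2 + 2*t^2 + t/2 - 2 = 0, which factors as -(t - 4)*(t - 1)*(t + 1)/2 = 0. The curves meet at t = -1, 1, 4.
On [-1, 1], y = 5*t - 3 is on top; that piece has area ∫[-1,1] (-(-t^3/2 + 2*t^2 + t/2 - 2)) dt = 8/3.
On [1, 4], y = -t^3/2 + 2*t^2 + 11*t/2 - 5 is on top; that piece has area ∫[1,4] (-t^3/2 + 2*t^2 + t/2 - 2) dt = 63/8.
Total enclosed area = 8/3 + 63/8 = 253/24.

253/24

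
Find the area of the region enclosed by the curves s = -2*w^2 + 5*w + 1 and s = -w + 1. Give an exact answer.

9

Both boundary curves give s as a function of w, so integrate with respect to w. Setting them equal: -2*w^2 + 6*w = 0, i.e. -2*w*(w - 3) = 0, so they meet at w = 0, 3.
For w in [0, 3], s = -2*w^2 + 5*w + 1 is on the right; area = ∫[0,3] (-2*w^2 + 6*w) dw = 9.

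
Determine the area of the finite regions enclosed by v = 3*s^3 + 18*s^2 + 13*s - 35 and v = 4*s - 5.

243/2

Set the curves equal: 3*s^3 + 18*s^2 + 13*s - 35 = 4*s - 5, so 3*s^3 + 18*s^2 + 9*s - 30 = 0, which factors as 3*(s - 1)*(s + 2)*(s + 5) = 0. The curves meet at s = -5, -2, 1.
On [-5, -2], v = 3*s^3 + 18*s^2 + 13*s - 35 is on top; that piece has area ∫[-5,-2] (3*s^3 + 18*s^2 + 9*s - 30) ds = 243/4.
On [-2, 1], v = 4*s - 5 is on top; that piece has area ∫[-2,1] (-(3*s^3 + 18*s^2 + 9*s - 30)) ds = 243/4.
Total enclosed area = 243/4 + 243/4 = 243/2.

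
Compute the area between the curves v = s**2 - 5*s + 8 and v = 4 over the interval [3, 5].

The difference (s**2 - 5*s + 8) - (4) = s**2 - 5*s + 4 changes sign at s = 4 inside [3, 5], so split the integral there.
∫[3,4] (s**2 - 5*s + 4) ds = -7/6; the area of that piece is 7/6.
∫[4,5] (s**2 - 5*s + 4) ds = 11/6.
Total area = 7/6 + 11/6 = 3.

3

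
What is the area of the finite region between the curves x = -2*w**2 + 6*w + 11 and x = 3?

125/3

Both boundary curves give x as a function of w, so integrate with respect to w. Setting them equal: -2*w**2 + 6*w + 8 = 0, i.e. -2*(w - 4)*(w + 1) = 0, so they meet at w = -1, 4.
For w in [-1, 4], x = -2*w**2 + 6*w + 11 is on the right; area = ∫[-1,4] (-2*w**2 + 6*w + 8) dw = 125/3.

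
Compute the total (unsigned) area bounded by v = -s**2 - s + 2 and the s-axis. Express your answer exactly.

9/2

The curve meets the s-axis where -s**2 - s + 2 = 0, i.e. -(s - 1)*(s + 2) = 0, at s = -2, 1.
On [-2, 1] the curve lies above the axis; ∫[-2,1] (-s**2 - s + 2) ds = 9/2, giving area 9/2.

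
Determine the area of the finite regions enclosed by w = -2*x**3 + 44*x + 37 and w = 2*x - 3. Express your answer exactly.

Set the curves equal: -2*x**3 + 44*x + 37 = 2*x - 3, so -2*x**3 + 42*x + 40 = 0, which factors as -2*(x - 5)*(x + 1)*(x + 4) = 0. The curves meet at x = -4, -1, 5.
On [-4, -1], w = 2*x - 3 is on top; that piece has area ∫[-4,-1] (-(-2*x**3 + 42*x + 40)) dx = 135/2.
On [-1, 5], w = -2*x**3 + 44*x + 37 is on top; that piece has area ∫[-1,5] (-2*x**3 + 42*x + 40) dx = 432.
Total enclosed area = 135/2 + 432 = 999/2.

999/2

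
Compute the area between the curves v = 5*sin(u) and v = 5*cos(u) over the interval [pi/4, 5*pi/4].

10*sqrt(2)

On [pi/4, 5*pi/4], (5*sin(u)) - (5*cos(u)) = 5*sin(u) - 5*cos(u) is ≥ 0 throughout, so the area is a single integral of |5*sin(u) - 5*cos(u)|.
∫[pi/4,5*pi/4] (5*sin(u) - 5*cos(u)) du = 10*sqrt(2).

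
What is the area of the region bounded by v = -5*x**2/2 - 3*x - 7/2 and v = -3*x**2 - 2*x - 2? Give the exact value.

Set the curves equal: -5*x**2/2 - 3*x - 7/2 = -3*x**2 - 2*x - 2, so x**2/2 - x - 3/2 = 0, which factors as (x - 3)*(x + 1)/2 = 0. The curves meet at x = -1, 3.
On [-1, 3], v = -3*x**2 - 2*x - 2 is on top; that piece has area ∫[-1,3] (-(x**2/2 - x - 3/2)) dx = 16/3.

16/3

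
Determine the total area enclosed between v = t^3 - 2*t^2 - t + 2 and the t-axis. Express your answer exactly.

37/12

The curve meets the t-axis where t^3 - 2*t^2 - t + 2 = 0, i.e. (t - 2)*(t - 1)*(t + 1) = 0, at t = -1, 1, 2.
On [-1, 1] the curve lies above the axis; ∫[-1,1] (t^3 - 2*t^2 - t + 2) dt = 8/3, giving area 8/3.
On [1, 2] the curve lies below the axis; ∫[1,2] (t^3 - 2*t^2 - t + 2) dt = -5/12, giving area 5/12.
Total area = 8/3 + 5/12 = 37/12.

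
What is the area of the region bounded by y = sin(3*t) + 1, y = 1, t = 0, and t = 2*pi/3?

The difference (sin(3*t) + 1) - (1) = sin(3*t) changes sign at t = pi/3 inside [0, 2*pi/3], so split the integral there.
∫[0,pi/3] (sin(3*t)) dt = 2/3.
∫[pi/3,2*pi/3] (sin(3*t)) dt = -2/3; the area of that piece is 2/3.
Total area = 2/3 + 2/3 = 4/3.

4/3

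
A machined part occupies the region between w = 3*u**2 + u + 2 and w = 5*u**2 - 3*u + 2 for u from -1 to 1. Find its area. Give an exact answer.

The difference (3*u**2 + u + 2) - (5*u**2 - 3*u + 2) = -2*u**2 + 4*u changes sign at u = 0 inside [-1, 1], so split the integral there.
∫[-1,0] (-2*u**2 + 4*u) du = -8/3; the area of that piece is 8/3.
∫[0,1] (-2*u**2 + 4*u) du = 4/3.
Total area = 8/3 + 4/3 = 4.

4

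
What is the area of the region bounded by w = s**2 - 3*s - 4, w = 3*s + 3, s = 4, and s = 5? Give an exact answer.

41/3

On [4, 5], (s**2 - 3*s - 4) - (3*s + 3) = s**2 - 6*s - 7 is ≤ 0 throughout, so the area is a single integral of |s**2 - 6*s - 7|.
∫[4,5] (s**2 - 6*s - 7) ds = -41/3; the area of that piece is 41/3.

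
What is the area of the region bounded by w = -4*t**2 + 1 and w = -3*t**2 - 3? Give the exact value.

32/3

Set the curves equal: -4*t**2 + 1 = -3*t**2 - 3, so -t**2 + 4 = 0, which factors as -(t - 2)*(t + 2) = 0. The curves meet at t = -2, 2.
On [-2, 2], w = -4*t**2 + 1 is on top; that piece has area ∫[-2,2] (-t**2 + 4) dt = 32/3.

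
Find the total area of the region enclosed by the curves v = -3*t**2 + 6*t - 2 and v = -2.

4

Set the curves equal: -3*t**2 + 6*t - 2 = -2, so -3*t**2 + 6*t = 0, which factors as -3*t*(t - 2) = 0. The curves meet at t = 0, 2.
On [0, 2], v = -3*t**2 + 6*t - 2 is on top; that piece has area ∫[0,2] (-3*t**2 + 6*t) dt = 4.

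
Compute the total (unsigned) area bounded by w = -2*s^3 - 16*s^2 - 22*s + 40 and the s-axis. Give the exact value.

The curve meets the s-axis where -2*s^3 - 16*s^2 - 22*s + 40 = 0, i.e. -2*(s - 1)*(s + 4)*(s + 5) = 0, at s = -5, -4, 1.
On [-5, -4] the curve lies below the axis; ∫[-5,-4] (-2*s^3 - 16*s^2 - 22*s + 40) ds = -11/6, giving area 11/6.
On [-4, 1] the curve lies above the axis; ∫[-4,1] (-2*s^3 - 16*s^2 - 22*s + 40) ds = 875/6, giving area 875/6.
Total area = 11/6 + 875/6 = 443/3.

443/3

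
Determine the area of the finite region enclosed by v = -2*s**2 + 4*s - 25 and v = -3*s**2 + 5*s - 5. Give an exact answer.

243/2

Set the curves equal: -2*s**2 + 4*s - 25 = -3*s**2 + 5*s - 5, so s**2 - s - 20 = 0, which factors as (s - 5)*(s + 4) = 0. The curves meet at s = -4, 5.
On [-4, 5], v = -3*s**2 + 5*s - 5 is on top; that piece has area ∫[-4,5] (-(s**2 - s - 20)) ds = 243/2.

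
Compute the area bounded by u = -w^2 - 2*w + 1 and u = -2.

32/3

Both boundary curves give u as a function of w, so integrate with respect to w. Setting them equal: -w^2 - 2*w + 3 = 0, i.e. -(w - 1)*(w + 3) = 0, so they meet at w = -3, 1.
For w in [-3, 1], u = -w^2 - 2*w + 1 is on the right; area = ∫[-3,1] (-w^2 - 2*w + 3) dw = 32/3.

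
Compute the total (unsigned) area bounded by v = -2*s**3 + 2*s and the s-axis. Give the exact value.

The curve meets the s-axis where -2*s**3 + 2*s = 0, i.e. -2*s*(s - 1)*(s + 1) = 0, at s = -1, 0, 1.
On [-1, 0] the curve lies below the axis; ∫[-1,0] (-2*s**3 + 2*s) ds = -1/2, giving area 1/2.
On [0, 1] the curve lies above the axis; ∫[0,1] (-2*s**3 + 2*s) ds = 1/2, giving area 1/2.
Total area = 1/2 + 1/2 = 1.

1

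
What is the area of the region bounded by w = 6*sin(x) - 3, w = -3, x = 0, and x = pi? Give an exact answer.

On [0, pi], (6*sin(x) - 3) - (-3) = 6*sin(x) is ≥ 0 throughout, so the area is a single integral of |6*sin(x)|.
∫[0,pi] (6*sin(x)) dx = 12.

12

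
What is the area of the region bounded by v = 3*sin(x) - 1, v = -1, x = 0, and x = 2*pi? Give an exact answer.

The difference (3*sin(x) - 1) - (-1) = 3*sin(x) changes sign at x = pi inside [0, 2*pi], so split the integral there.
∫[0,pi] (3*sin(x)) dx = 6.
∫[pi,2*pi] (3*sin(x)) dx = -6; the area of that piece is 6.
Total area = 6 + 6 = 12.

12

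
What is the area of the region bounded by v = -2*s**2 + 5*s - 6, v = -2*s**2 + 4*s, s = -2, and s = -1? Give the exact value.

15/2

On [-2, -1], (-2*s**2 + 5*s - 6) - (-2*s**2 + 4*s) = s - 6 is ≤ 0 throughout, so the area is a single integral of |s - 6|.
∫[-2,-1] (s - 6) ds = -15/2; the area of that piece is 15/2.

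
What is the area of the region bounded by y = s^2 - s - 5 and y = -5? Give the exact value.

Set the curves equal: s^2 - s - 5 = -5, so s^2 - s = 0, which factors as s*(s - 1) = 0. The curves meet at s = 0, 1.
On [0, 1], y = -5 is on top; that piece has area ∫[0,1] (-(s^2 - s)) ds = 1/6.

1/6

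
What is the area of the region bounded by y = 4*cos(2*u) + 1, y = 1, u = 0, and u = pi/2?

4

The difference (4*cos(2*u) + 1) - (1) = 4*cos(2*u) changes sign at u = pi/4 inside [0, pi/2], so split the integral there.
∫[0,pi/4] (4*cos(2*u)) du = 2.
∫[pi/4,pi/2] (4*cos(2*u)) du = -2; the area of that piece is 2.
Total area = 2 + 2 = 4.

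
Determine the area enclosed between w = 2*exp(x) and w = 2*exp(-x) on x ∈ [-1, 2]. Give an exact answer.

The difference (2*exp(x)) - (2*exp(-x)) = 2*exp(x) - 2*exp(-x) changes sign at x = 0 inside [-1, 2], so split the integral there.
∫[-1,0] (2*exp(x) - 2*exp(-x)) dx = -2*exp(1) - 2*exp(-1) + 4; the area of that piece is -4 + 2*exp(-1) + 2*exp(1).
∫[0,2] (2*exp(x) - 2*exp(-x)) dx = -4 + 2*exp(-2) + 2*exp(2).
Total area = (-4 + 2*exp(-1) + 2*exp(1)) + (-4 + 2*exp(-2) + 2*exp(2)) = -8 + 2*exp(-2) + 2*exp(-1) + 2*exp(1) + 2*exp(2).

-8 + 2*exp(-2) + 2*exp(-1) + 2*exp(1) + 2*exp(2)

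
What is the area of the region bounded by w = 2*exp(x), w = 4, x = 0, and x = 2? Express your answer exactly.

-14 + 8*log(2) + 2*exp(2)

The difference (2*exp(x)) - (4) = 2*exp(x) - 4 changes sign at x = log(2) inside [0, 2], so split the integral there.
∫[0,log(2)] (2*exp(x) - 4) dx = 2 - log(16); the area of that piece is -2 + log(16).
∫[log(2),2] (2*exp(x) - 4) dx = -12 + 4*log(2) + 2*exp(2).
Total area = (-2 + log(16)) + (-12 + 4*log(2) + 2*exp(2)) = -14 + 8*log(2) + 2*exp(2).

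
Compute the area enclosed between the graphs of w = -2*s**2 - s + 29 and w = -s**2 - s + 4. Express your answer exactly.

500/3

Set the curves equal: -2*s**2 - s + 29 = -s**2 - s + 4, so -s**2 + 25 = 0, which factors as -(s - 5)*(s + 5) = 0. The curves meet at s = -5, 5.
On [-5, 5], w = -2*s**2 - s + 29 is on top; that piece has area ∫[-5,5] (-s**2 + 25) ds = 500/3.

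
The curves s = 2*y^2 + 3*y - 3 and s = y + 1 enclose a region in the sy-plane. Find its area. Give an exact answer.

Both boundary curves give s as a function of y, so integrate with respect to y. Setting them equal: 2*y^2 + 2*y - 4 = 0, i.e. 2*(y - 1)*(y + 2) = 0, so they meet at y = -2, 1.
For y in [-2, 1], s = 2*y^2 + 3*y - 3 is on the left; area = ∫[-2,1] (-(2*y^2 + 2*y - 4)) dy = 9.

9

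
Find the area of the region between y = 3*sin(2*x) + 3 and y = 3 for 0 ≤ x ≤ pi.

The difference (3*sin(2*x) + 3) - (3) = 3*sin(2*x) changes sign at x = pi/2 inside [0, pi], so split the integral there.
∫[0,pi/2] (3*sin(2*x)) dx = 3.
∫[pi/2,pi] (3*sin(2*x)) dx = -3; the area of that piece is 3.
Total area = 3 + 3 = 6.

6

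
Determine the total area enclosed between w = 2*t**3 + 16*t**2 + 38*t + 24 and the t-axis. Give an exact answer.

The curve meets the t-axis where 2*t**3 + 16*t**2 + 38*t + 24 = 0, i.e. 2*(t + 1)*(t + 3)*(t + 4) = 0, at t = -4, -3, -1.
On [-4, -3] the curve lies above the axis; ∫[-4,-3] (2*t**3 + 16*t**2 + 38*t + 24) dt = 5/6, giving area 5/6.
On [-3, -1] the curve lies below the axis; ∫[-3,-1] (2*t**3 + 16*t**2 + 38*t + 24) dt = -16/3, giving area 16/3.
Total area = 5/6 + 16/3 = 37/6.

37/6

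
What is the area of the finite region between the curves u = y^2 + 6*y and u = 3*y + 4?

Both boundary curves give u as a function of y, so integrate with respect to y. Setting them equal: y^2 + 3*y - 4 = 0, i.e. (y - 1)*(y + 4) = 0, so they meet at y = -4, 1.
For y in [-4, 1], u = y^2 + 6*y is on the left; area = ∫[-4,1] (-(y^2 + 3*y - 4)) dy = 125/6.

125/6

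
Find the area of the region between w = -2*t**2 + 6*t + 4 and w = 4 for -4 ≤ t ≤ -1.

87

On [-4, -1], (-2*t**2 + 6*t + 4) - (4) = -2*t**2 + 6*t is ≤ 0 throughout, so the area is a single integral of |-2*t**2 + 6*t|.
∫[-4,-1] (-2*t**2 + 6*t) dt = -87; the area of that piece is 87.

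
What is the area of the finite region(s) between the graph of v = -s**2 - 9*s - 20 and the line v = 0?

The curve meets the s-axis where -s**2 - 9*s - 20 = 0, i.e. -(s + 4)*(s + 5) = 0, at s = -5, -4.
On [-5, -4] the curve lies above the axis; ∫[-5,-4] (-s**2 - 9*s - 20) ds = 1/6, giving area 1/6.

1/6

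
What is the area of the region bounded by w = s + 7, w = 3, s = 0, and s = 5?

On [0, 5], (s + 7) - (3) = s + 4 is ≥ 0 throughout, so the area is a single integral of |s + 4|.
∫[0,5] (s + 4) ds = 65/2.

65/2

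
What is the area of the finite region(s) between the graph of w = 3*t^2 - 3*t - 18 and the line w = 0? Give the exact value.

The curve meets the t-axis where 3*t^2 - 3*t - 18 = 0, i.e. 3*(t - 3)*(t + 2) = 0, at t = -2, 3.
On [-2, 3] the curve lies below the axis; ∫[-2,3] (3*t^2 - 3*t - 18) dt = -125/2, giving area 125/2.

125/2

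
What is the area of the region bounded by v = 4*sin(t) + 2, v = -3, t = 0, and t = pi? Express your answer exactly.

On [0, pi], (4*sin(t) + 2) - (-3) = 4*sin(t) + 5 is ≥ 0 throughout, so the area is a single integral of |4*sin(t) + 5|.
∫[0,pi] (4*sin(t) + 5) dt = 8 + 5*pi.

8 + 5*pi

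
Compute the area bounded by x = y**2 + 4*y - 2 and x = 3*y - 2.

Both boundary curves give x as a function of y, so integrate with respect to y. Setting them equal: y**2 + y = 0, i.e. y*(y + 1) = 0, so they meet at y = -1, 0.
For y in [-1, 0], x = y**2 + 4*y - 2 is on the left; area = ∫[-1,0] (-(y**2 + y)) dy = 1/6.

1/6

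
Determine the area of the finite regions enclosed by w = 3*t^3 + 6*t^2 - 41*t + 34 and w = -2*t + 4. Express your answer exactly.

Set the curves equal: 3*t^3 + 6*t^2 - 41*t + 34 = -2*t + 4, so 3*t^3 + 6*t^2 - 39*t + 30 = 0, which factors as 3*(t - 2)*(t - 1)*(t + 5) = 0. The curves meet at t = -5, 1, 2.
On [-5, 1], w = 3*t^3 + 6*t^2 - 41*t + 34 is on top; that piece has area ∫[-5,1] (3*t^3 + 6*t^2 - 39*t + 30) dt = 432.
On [1, 2], w = -2*t + 4 is on top; that piece has area ∫[1,2] (-(3*t^3 + 6*t^2 - 39*t + 30)) dt = 13/4.
Total enclosed area = 432 + 13/4 = 1741/4.

1741/4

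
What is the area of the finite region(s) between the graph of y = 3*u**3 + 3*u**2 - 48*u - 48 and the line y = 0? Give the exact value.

The curve meets the u-axis where 3*u**3 + 3*u**2 - 48*u - 48 = 0, i.e. 3*(u - 4)*(u + 1)*(u + 4) = 0, at u = -4, -1, 4.
On [-4, -1] the curve lies above the axis; ∫[-4,-1] (3*u**3 + 3*u**2 - 48*u - 48) du = 351/4, giving area 351/4.
On [-1, 4] the curve lies below the axis; ∫[-1,4] (3*u**3 + 3*u**2 - 48*u - 48) du = -1375/4, giving area 1375/4.
Total area = 351/4 + 1375/4 = 863/2.

863/2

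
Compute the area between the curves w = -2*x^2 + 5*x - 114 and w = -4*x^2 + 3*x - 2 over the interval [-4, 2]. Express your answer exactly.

On [-4, 2], (-2*x^2 + 5*x - 114) - (-4*x^2 + 3*x - 2) = 2*x^2 + 2*x - 112 is ≤ 0 throughout, so the area is a single integral of |2*x^2 + 2*x - 112|.
∫[-4,2] (2*x^2 + 2*x - 112) dx = -636; the area of that piece is 636.

636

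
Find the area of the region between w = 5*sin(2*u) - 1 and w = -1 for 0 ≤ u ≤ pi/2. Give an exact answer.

5

On [0, pi/2], (5*sin(2*u) - 1) - (-1) = 5*sin(2*u) is ≥ 0 throughout, so the area is a single integral of |5*sin(2*u)|.
∫[0,pi/2] (5*sin(2*u)) du = 5.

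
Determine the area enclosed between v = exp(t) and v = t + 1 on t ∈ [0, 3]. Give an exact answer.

-17/2 + exp(3)

On [0, 3], (exp(t)) - (t + 1) = -t + exp(t) - 1 is ≥ 0 throughout, so the area is a single integral of |-t + exp(t) - 1|.
∫[0,3] (-t + exp(t) - 1) dt = -17/2 + exp(3).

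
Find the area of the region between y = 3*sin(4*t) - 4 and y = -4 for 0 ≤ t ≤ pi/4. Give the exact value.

3/2

On [0, pi/4], (3*sin(4*t) - 4) - (-4) = 3*sin(4*t) is ≥ 0 throughout, so the area is a single integral of |3*sin(4*t)|.
∫[0,pi/4] (3*sin(4*t)) dt = 3/2.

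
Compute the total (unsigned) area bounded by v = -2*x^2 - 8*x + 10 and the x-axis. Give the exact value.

The curve meets the x-axis where -2*x^2 - 8*x + 10 = 0, i.e. -2*(x - 1)*(x + 5) = 0, at x = -5, 1.
On [-5, 1] the curve lies above the axis; ∫[-5,1] (-2*x^2 - 8*x + 10) dx = 72, giving area 72.

72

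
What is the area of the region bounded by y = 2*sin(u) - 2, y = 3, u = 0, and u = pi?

On [0, pi], (2*sin(u) - 2) - (3) = 2*sin(u) - 5 is ≤ 0 throughout, so the area is a single integral of |2*sin(u) - 5|.
∫[0,pi] (2*sin(u) - 5) du = 4 - 5*pi; the area of that piece is -4 + 5*pi.

-4 + 5*pi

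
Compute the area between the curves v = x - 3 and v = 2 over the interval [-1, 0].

11/2

On [-1, 0], (x - 3) - (2) = x - 5 is ≤ 0 throughout, so the area is a single integral of |x - 5|.
∫[-1,0] (x - 5) dx = -11/2; the area of that piece is 11/2.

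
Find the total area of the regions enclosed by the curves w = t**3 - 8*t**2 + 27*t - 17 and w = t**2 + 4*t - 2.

8

Set the curves equal: t**3 - 8*t**2 + 27*t - 17 = t**2 + 4*t - 2, so t**3 - 9*t**2 + 23*t - 15 = 0, which factors as (t - 5)*(t - 3)*(t - 1) = 0. The curves meet at t = 1, 3, 5.
On [1, 3], w = t**3 - 8*t**2 + 27*t - 17 is on top; that piece has area ∫[1,3] (t**3 - 9*t**2 + 23*t - 15) dt = 4.
On [3, 5], w = t**2 + 4*t - 2 is on top; that piece has area ∫[3,5] (-(t**3 - 9*t**2 + 23*t - 15)) dt = 4.
Total enclosed area = 4 + 4 = 8.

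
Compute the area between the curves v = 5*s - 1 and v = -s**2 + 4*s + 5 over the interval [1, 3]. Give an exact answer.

5

The difference (5*s - 1) - (-s**2 + 4*s + 5) = s**2 + s - 6 changes sign at s = 2 inside [1, 3], so split the integral there.
∫[1,2] (s**2 + s - 6) ds = -13/6; the area of that piece is 13/6.
∫[2,3] (s**2 + s - 6) ds = 17/6.
Total area = 13/6 + 17/6 = 5.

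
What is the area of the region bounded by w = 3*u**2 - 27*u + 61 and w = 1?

Set the curves equal: 3*u**2 - 27*u + 61 = 1, so 3*u**2 - 27*u + 60 = 0, which factors as 3*(u - 5)*(u - 4) = 0. The curves meet at u = 4, 5.
On [4, 5], w = 1 is on top; that piece has area ∫[4,5] (-(3*u**2 - 27*u + 60)) du = 1/2.

1/2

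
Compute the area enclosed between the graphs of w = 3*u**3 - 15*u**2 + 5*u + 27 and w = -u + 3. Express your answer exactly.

253/4

Set the curves equal: 3*u**3 - 15*u**2 + 5*u + 27 = -u + 3, so 3*u**3 - 15*u**2 + 6*u + 24 = 0, which factors as 3*(u - 4)*(u - 2)*(u + 1) = 0. The curves meet at u = -1, 2, 4.
On [-1, 2], w = 3*u**3 - 15*u**2 + 5*u + 27 is on top; that piece has area ∫[-1,2] (3*u**3 - 15*u**2 + 6*u + 24) du = 189/4.
On [2, 4], w = -u + 3 is on top; that piece has area ∫[2,4] (-(3*u**3 - 15*u**2 + 6*u + 24)) du = 16.
Total enclosed area = 189/4 + 16 = 253/4.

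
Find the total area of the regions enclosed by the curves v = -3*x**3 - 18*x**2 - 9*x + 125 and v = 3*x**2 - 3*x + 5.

Set the curves equal: -3*x**3 - 18*x**2 - 9*x + 125 = 3*x**2 - 3*x + 5, so -3*x**3 - 21*x**2 - 6*x + 120 = 0, which factors as -3*(x - 2)*(x + 4)*(x + 5) = 0. The curves meet at x = -5, -4, 2.
On [-5, -4], v = 3*x**2 - 3*x + 5 is on top; that piece has area ∫[-5,-4] (-(-3*x**3 - 21*x**2 - 6*x + 120)) dx = 13/4.
On [-4, 2], v = -3*x**3 - 18*x**2 - 9*x + 125 is on top; that piece has area ∫[-4,2] (-3*x**3 - 21*x**2 - 6*x + 120) dx = 432.
Total enclosed area = 13/4 + 432 = 1741/4.

1741/4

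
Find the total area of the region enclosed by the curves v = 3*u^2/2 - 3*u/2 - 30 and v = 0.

Set the curves equal: 3*u^2/2 - 3*u/2 - 30 = 0, so 3*u^2/2 - 3*u/2 - 30 = 0, which factors as 3*(u - 5)*(u + 4)/2 = 0. The curves meet at u = -4, 5.
On [-4, 5], v = 0 is on top; that piece has area ∫[-4,5] (-(3*u^2/2 - 3*u/2 - 30)) du = 729/4.

729/4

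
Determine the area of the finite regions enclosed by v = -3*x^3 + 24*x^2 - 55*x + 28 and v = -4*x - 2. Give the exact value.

71/2

Set the curves equal: -3*x^3 + 24*x^2 - 55*x + 28 = -4*x - 2, so -3*x^3 + 24*x^2 - 51*x + 30 = 0, which factors as -3*(x - 5)*(x - 2)*(x - 1) = 0. The curves meet at x = 1, 2, 5.
On [1, 2], v = -4*x - 2 is on top; that piece has area ∫[1,2] (-(-3*x^3 + 24*x^2 - 51*x + 30)) dx = 7/4.
On [2, 5], v = -3*x^3 + 24*x^2 - 55*x + 28 is on top; that piece has area ∫[2,5] (-3*x^3 + 24*x^2 - 51*x + 30) dx = 135/4.
Total enclosed area = 7/4 + 135/4 = 71/2.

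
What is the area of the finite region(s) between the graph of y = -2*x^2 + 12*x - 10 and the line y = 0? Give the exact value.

64/3

The curve meets the x-axis where -2*x^2 + 12*x - 10 = 0, i.e. -2*(x - 5)*(x - 1) = 0, at x = 1, 5.
On [1, 5] the curve lies above the axis; ∫[1,5] (-2*x^2 + 12*x - 10) dx = 64/3, giving area 64/3.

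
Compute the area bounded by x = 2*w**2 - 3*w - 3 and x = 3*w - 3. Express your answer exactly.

9

Both boundary curves give x as a function of w, so integrate with respect to w. Setting them equal: 2*w**2 - 6*w = 0, i.e. 2*w*(w - 3) = 0, so they meet at w = 0, 3.
For w in [0, 3], x = 2*w**2 - 3*w - 3 is on the left; area = ∫[0,3] (-(2*w**2 - 6*w)) dw = 9.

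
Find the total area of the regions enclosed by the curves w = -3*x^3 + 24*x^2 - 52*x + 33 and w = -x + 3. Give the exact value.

Set the curves equal: -3*x^3 + 24*x^2 - 52*x + 33 = -x + 3, so -3*x^3 + 24*x^2 - 51*x + 30 = 0, which factors as -3*(x - 5)*(x - 2)*(x - 1) = 0. The curves meet at x = 1, 2, 5.
On [1, 2], w = -x + 3 is on top; that piece has area ∫[1,2] (-(-3*x^3 + 24*x^2 - 51*x + 30)) dx = 7/4.
On [2, 5], w = -3*x^3 + 24*x^2 - 52*x + 33 is on top; that piece has area ∫[2,5] (-3*x^3 + 24*x^2 - 51*x + 30) dx = 135/4.
Total enclosed area = 7/4 + 135/4 = 71/2.

71/2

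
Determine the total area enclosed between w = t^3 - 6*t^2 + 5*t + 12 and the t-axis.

131/4

The curve meets the t-axis where t^3 - 6*t^2 + 5*t + 12 = 0, i.e. (t - 4)*(t - 3)*(t + 1) = 0, at t = -1, 3, 4.
On [-1, 3] the curve lies above the axis; ∫[-1,3] (t^3 - 6*t^2 + 5*t + 12) dt = 32, giving area 32.
On [3, 4] the curve lies below the axis; ∫[3,4] (t^3 - 6*t^2 + 5*t + 12) dt = -3/4, giving area 3/4.
Total area = 32 + 3/4 = 131/4.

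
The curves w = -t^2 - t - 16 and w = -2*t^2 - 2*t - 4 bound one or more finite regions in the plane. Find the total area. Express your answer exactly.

Set the curves equal: -t^2 - t - 16 = -2*t^2 - 2*t - 4, so t^2 + t - 12 = 0, which factors as (t - 3)*(t + 4) = 0. The curves meet at t = -4, 3.
On [-4, 3], w = -2*t^2 - 2*t - 4 is on top; that piece has area ∫[-4,3] (-(t^2 + t - 12)) dt = 343/6.

343/6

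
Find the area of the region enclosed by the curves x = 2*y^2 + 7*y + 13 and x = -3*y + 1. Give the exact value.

Both boundary curves give x as a function of y, so integrate with respect to y. Setting them equal: 2*y^2 + 10*y + 12 = 0, i.e. 2*(y + 2)*(y + 3) = 0, so they meet at y = -3, -2.
For y in [-3, -2], x = 2*y^2 + 7*y + 13 is on the left; area = ∫[-3,-2] (-(2*y^2 + 10*y + 12)) dy = 1/3.

1/3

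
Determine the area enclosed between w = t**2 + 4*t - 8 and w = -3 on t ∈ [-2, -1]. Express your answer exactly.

26/3

On [-2, -1], (t**2 + 4*t - 8) - (-3) = t**2 + 4*t - 5 is ≤ 0 throughout, so the area is a single integral of |t**2 + 4*t - 5|.
∫[-2,-1] (t**2 + 4*t - 5) dt = -26/3; the area of that piece is 26/3.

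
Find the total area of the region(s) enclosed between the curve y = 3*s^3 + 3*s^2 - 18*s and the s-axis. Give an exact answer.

The curve meets the s-axis where 3*s^3 + 3*s^2 - 18*s = 0, i.e. 3*s*(s - 2)*(s + 3) = 0, at s = -3, 0, 2.
On [-3, 0] the curve lies above the axis; ∫[-3,0] (3*s^3 + 3*s^2 - 18*s) ds = 189/4, giving area 189/4.
On [0, 2] the curve lies below the axis; ∫[0,2] (3*s^3 + 3*s^2 - 18*s) ds = -16, giving area 16.
Total area = 189/4 + 16 = 253/4.

253/4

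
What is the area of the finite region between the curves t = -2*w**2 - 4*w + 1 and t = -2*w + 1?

1/3

Both boundary curves give t as a function of w, so integrate with respect to w. Setting them equal: -2*w**2 - 2*w = 0, i.e. -2*w*(w + 1) = 0, so they meet at w = -1, 0.
For w in [-1, 0], t = -2*w**2 - 4*w + 1 is on the right; area = ∫[-1,0] (-2*w**2 - 2*w) dw = 1/3.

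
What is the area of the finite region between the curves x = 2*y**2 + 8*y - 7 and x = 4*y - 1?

64/3

Both boundary curves give x as a function of y, so integrate with respect to y. Setting them equal: 2*y**2 + 4*y - 6 = 0, i.e. 2*(y - 1)*(y + 3) = 0, so they meet at y = -3, 1.
For y in [-3, 1], x = 2*y**2 + 8*y - 7 is on the left; area = ∫[-3,1] (-(2*y**2 + 4*y - 6)) dy = 64/3.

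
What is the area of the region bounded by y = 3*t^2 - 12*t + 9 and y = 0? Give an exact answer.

4

Set the curves equal: 3*t^2 - 12*t + 9 = 0, so 3*t^2 - 12*t + 9 = 0, which factors as 3*(t - 3)*(t - 1) = 0. The curves meet at t = 1, 3.
On [1, 3], y = 0 is on top; that piece has area ∫[1,3] (-(3*t^2 - 12*t + 9)) dt = 4.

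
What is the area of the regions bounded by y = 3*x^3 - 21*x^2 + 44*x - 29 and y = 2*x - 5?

37/4

Set the curves equal: 3*x^3 - 21*x^2 + 44*x - 29 = 2*x - 5, so 3*x^3 - 21*x^2 + 42*x - 24 = 0, which factors as 3*(x - 4)*(x - 2)*(x - 1) = 0. The curves meet at x = 1, 2, 4.
On [1, 2], y = 3*x^3 - 21*x^2 + 44*x - 29 is on top; that piece has area ∫[1,2] (3*x^3 - 21*x^2 + 42*x - 24) dx = 5/4.
On [2, 4], y = 2*x - 5 is on top; that piece has area ∫[2,4] (-(3*x^3 - 21*x^2 + 42*x - 24)) dx = 8.
Total enclosed area = 5/4 + 8 = 37/4.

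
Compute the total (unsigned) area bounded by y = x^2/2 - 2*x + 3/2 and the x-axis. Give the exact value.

2/3

The curve meets the x-axis where x^2/2 - 2*x + 3/2 = 0, i.e. (x - 3)*(x - 1)/2 = 0, at x = 1, 3.
On [1, 3] the curve lies below the axis; ∫[1,3] (x^2/2 - 2*x + 3/2) dx = -2/3, giving area 2/3.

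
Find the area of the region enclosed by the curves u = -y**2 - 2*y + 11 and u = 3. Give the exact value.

Both boundary curves give u as a function of y, so integrate with respect to y. Setting them equal: -y**2 - 2*y + 8 = 0, i.e. -(y - 2)*(y + 4) = 0, so they meet at y = -4, 2.
For y in [-4, 2], u = -y**2 - 2*y + 11 is on the right; area = ∫[-4,2] (-y**2 - 2*y + 8) dy = 36.

36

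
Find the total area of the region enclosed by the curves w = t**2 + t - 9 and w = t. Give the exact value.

36

Set the curves equal: t**2 + t - 9 = t, so t**2 - 9 = 0, which factors as (t - 3)*(t + 3) = 0. The curves meet at t = -3, 3.
On [-3, 3], w = t is on top; that piece has area ∫[-3,3] (-(t**2 - 9)) dt = 36.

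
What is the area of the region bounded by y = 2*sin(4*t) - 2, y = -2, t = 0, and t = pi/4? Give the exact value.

1

On [0, pi/4], (2*sin(4*t) - 2) - (-2) = 2*sin(4*t) is ≥ 0 throughout, so the area is a single integral of |2*sin(4*t)|.
∫[0,pi/4] (2*sin(4*t)) dt = 1.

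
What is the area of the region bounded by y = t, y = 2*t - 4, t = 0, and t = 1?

On [0, 1], (t) - (2*t - 4) = -t + 4 is ≥ 0 throughout, so the area is a single integral of |-t + 4|.
∫[0,1] (-t + 4) dt = 7/2.

7/2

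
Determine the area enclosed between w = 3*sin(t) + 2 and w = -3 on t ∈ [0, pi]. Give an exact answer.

6 + 5*pi

On [0, pi], (3*sin(t) + 2) - (-3) = 3*sin(t) + 5 is ≥ 0 throughout, so the area is a single integral of |3*sin(t) + 5|.
∫[0,pi] (3*sin(t) + 5) dt = 6 + 5*pi.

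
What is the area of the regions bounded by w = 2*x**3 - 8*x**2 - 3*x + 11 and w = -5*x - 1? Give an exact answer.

Set the curves equal: 2*x**3 - 8*x**2 - 3*x + 11 = -5*x - 1, so 2*x**3 - 8*x**2 + 2*x + 12 = 0, which factors as 2*(x - 3)*(x - 2)*(x + 1) = 0. The curves meet at x = -1, 2, 3.
On [-1, 2], w = 2*x**3 - 8*x**2 - 3*x + 11 is on top; that piece has area ∫[-1,2] (2*x**3 - 8*x**2 + 2*x + 12) dx = 45/2.
On [2, 3], w = -5*x - 1 is on top; that piece has area ∫[2,3] (-(2*x**3 - 8*x**2 + 2*x + 12)) dx = 7/6.
Total enclosed area = 45/2 + 7/6 = 71/3.

71/3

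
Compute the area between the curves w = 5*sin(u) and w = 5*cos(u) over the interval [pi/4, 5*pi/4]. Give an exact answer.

10*sqrt(2)

On [pi/4, 5*pi/4], (5*sin(u)) - (5*cos(u)) = 5*sin(u) - 5*cos(u) is ≥ 0 throughout, so the area is a single integral of |5*sin(u) - 5*cos(u)|.
∫[pi/4,5*pi/4] (5*sin(u) - 5*cos(u)) du = 10*sqrt(2).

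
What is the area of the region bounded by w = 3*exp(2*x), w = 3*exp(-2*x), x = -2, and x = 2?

The difference (3*exp(2*x)) - (3*exp(-2*x)) = 3*exp(2*x) - 3*exp(-2*x) changes sign at x = 0 inside [-2, 2], so split the integral there.
∫[-2,0] (3*exp(2*x) - 3*exp(-2*x)) dx = -3*exp(4)/2 - 3*exp(-4)/2 + 3; the area of that piece is -3 + 3*exp(-4)/2 + 3*exp(4)/2.
∫[0,2] (3*exp(2*x) - 3*exp(-2*x)) dx = -3 + 3*exp(-4)/2 + 3*exp(4)/2.
Total area = (-3 + 3*exp(-4)/2 + 3*exp(4)/2) + (-3 + 3*exp(-4)/2 + 3*exp(4)/2) = -6 + 3*exp(-4) + 3*exp(4).

-6 + 3*exp(-4) + 3*exp(4)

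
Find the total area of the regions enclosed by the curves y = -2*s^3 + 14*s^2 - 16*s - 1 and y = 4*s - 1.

253/6

Set the curves equal: -2*s^3 + 14*s^2 - 16*s - 1 = 4*s - 1, so -2*s^3 + 14*s^2 - 20*s = 0, which factors as -2*s*(s - 5)*(s - 2) = 0. The curves meet at s = 0, 2, 5.
On [0, 2], y = 4*s - 1 is on top; that piece has area ∫[0,2] (-(-2*s^3 + 14*s^2 - 20*s)) ds = 32/3.
On [2, 5], y = -2*s^3 + 14*s^2 - 16*s - 1 is on top; that piece has area ∫[2,5] (-2*s^3 + 14*s^2 - 20*s) ds = 63/2.
Total enclosed area = 32/3 + 63/2 = 253/6.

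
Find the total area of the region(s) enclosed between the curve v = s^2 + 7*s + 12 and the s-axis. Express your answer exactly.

1/6

The curve meets the s-axis where s^2 + 7*s + 12 = 0, i.e. (s + 3)*(s + 4) = 0, at s = -4, -3.
On [-4, -3] the curve lies below the axis; ∫[-4,-3] (s^2 + 7*s + 12) ds = -1/6, giving area 1/6.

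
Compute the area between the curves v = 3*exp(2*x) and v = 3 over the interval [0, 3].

On [0, 3], (3*exp(2*x)) - (3) = 3*exp(2*x) - 3 is ≥ 0 throughout, so the area is a single integral of |3*exp(2*x) - 3|.
∫[0,3] (3*exp(2*x) - 3) dx = -21/2 + 3*exp(6)/2.

-21/2 + 3*exp(6)/2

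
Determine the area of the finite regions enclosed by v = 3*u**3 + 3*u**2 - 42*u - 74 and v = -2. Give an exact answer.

1741/4

Set the curves equal: 3*u**3 + 3*u**2 - 42*u - 74 = -2, so 3*u**3 + 3*u**2 - 42*u - 72 = 0, which factors as 3*(u - 4)*(u + 2)*(u + 3) = 0. The curves meet at u = -3, -2, 4.
On [-3, -2], v = 3*u**3 + 3*u**2 - 42*u - 74 is on top; that piece has area ∫[-3,-2] (3*u**3 + 3*u**2 - 42*u - 72) du = 13/4.
On [-2, 4], v = -2 is on top; that piece has area ∫[-2,4] (-(3*u**3 + 3*u**2 - 42*u - 72)) du = 432.
Total enclosed area = 13/4 + 432 = 1741/4.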